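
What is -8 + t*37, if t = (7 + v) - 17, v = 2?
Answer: -304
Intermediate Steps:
t = -8 (t = (7 + 2) - 17 = 9 - 17 = -8)
-8 + t*37 = -8 - 8*37 = -8 - 296 = -304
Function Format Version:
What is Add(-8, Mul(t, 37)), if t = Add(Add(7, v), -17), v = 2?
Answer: -304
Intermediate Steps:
t = -8 (t = Add(Add(7, 2), -17) = Add(9, -17) = -8)
Add(-8, Mul(t, 37)) = Add(-8, Mul(-8, 37)) = Add(-8, -296) = -304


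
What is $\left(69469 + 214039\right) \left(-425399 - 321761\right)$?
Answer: $-211825837280$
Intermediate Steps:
$\left(69469 + 214039\right) \left(-425399 - 321761\right) = 283508 \left(-747160\right) = -211825837280$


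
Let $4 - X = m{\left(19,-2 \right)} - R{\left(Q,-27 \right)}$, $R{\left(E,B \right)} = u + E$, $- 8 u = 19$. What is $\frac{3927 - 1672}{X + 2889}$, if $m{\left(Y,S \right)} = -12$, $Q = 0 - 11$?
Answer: $\frac{1640}{2103} \approx 0.77984$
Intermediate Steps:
$Q = -11$
$u = - \frac{19}{8}$ ($u = \left(- \frac{1}{8}\right) 19 = - \frac{19}{8} \approx -2.375$)
$R{\left(E,B \right)} = - \frac{19}{8} + E$
$X = \frac{21}{8}$ ($X = 4 - \left(-12 - \left(- \frac{19}{8} - 11\right)\right) = 4 - \left(-12 - - \frac{107}{8}\right) = 4 - \left(-12 + \frac{107}{8}\right) = 4 - \frac{11}{8} = \frac{21}{8} \approx 2.625$)
$\frac{3927 - 1672}{X + 2889} = \frac{3927 - 1672}{\frac{21}{8} + 2889} = \frac{2255}{\frac{23133}{8}} = 2255 \cdot \frac{8}{23133} = \frac{1640}{2103}$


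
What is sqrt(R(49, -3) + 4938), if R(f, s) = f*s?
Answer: sqrt(4791) ≈ 69.217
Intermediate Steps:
sqrt(R(49, -3) + 4938) = sqrt(49*(-3) + 4938) = sqrt(-147 + 4938) = sqrt(4791)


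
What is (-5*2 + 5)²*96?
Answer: 2400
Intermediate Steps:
(-5*2 + 5)²*96 = (-10 + 5)²*96 = (-5)²*96 = 25*96 = 2400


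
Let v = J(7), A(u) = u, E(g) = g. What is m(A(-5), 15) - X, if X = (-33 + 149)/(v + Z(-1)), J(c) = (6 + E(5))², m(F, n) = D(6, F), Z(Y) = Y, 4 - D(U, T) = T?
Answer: 241/30 ≈ 8.0333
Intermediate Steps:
D(U, T) = 4 - T
m(F, n) = 4 - F
J(c) = 121 (J(c) = (6 + 5)² = 11² = 121)
v = 121
X = 29/30 (X = (-33 + 149)/(121 - 1) = 116/120 = 116*(1/120) = 29/30 ≈ 0.96667)
m(A(-5), 15) - X = (4 - 1*(-5)) - 1*29/30 = (4 + 5) - 29/30 = 9 - 29/30 = 241/30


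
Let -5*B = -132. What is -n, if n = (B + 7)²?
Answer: -27889/25 ≈ -1115.6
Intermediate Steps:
B = 132/5 (B = -⅕*(-132) = 132/5 ≈ 26.400)
n = 27889/25 (n = (132/5 + 7)² = (167/5)² = 27889/25 ≈ 1115.6)
-n = -1*27889/25 = -27889/25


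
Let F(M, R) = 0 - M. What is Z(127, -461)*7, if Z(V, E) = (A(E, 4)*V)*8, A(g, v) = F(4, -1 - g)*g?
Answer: 13114528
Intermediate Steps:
F(M, R) = -M
A(g, v) = -4*g (A(g, v) = (-1*4)*g = -4*g)
Z(V, E) = -32*E*V (Z(V, E) = ((-4*E)*V)*8 = -4*E*V*8 = -32*E*V)
Z(127, -461)*7 = -32*(-461)*127*7 = 1873504*7 = 13114528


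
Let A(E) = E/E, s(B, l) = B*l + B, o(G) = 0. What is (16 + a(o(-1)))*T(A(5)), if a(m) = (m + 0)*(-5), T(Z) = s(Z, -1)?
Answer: 0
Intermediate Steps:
s(B, l) = B + B*l
A(E) = 1
T(Z) = 0 (T(Z) = Z*(1 - 1) = Z*0 = 0)
a(m) = -5*m (a(m) = m*(-5) = -5*m)
(16 + a(o(-1)))*T(A(5)) = (16 - 5*0)*0 = (16 + 0)*0 = 16*0 = 0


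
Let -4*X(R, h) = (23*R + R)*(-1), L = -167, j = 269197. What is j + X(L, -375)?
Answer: 268195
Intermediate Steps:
X(R, h) = 6*R (X(R, h) = -(23*R + R)*(-1)/4 = -24*R*(-1)/4 = -(-6)*R = 6*R)
j + X(L, -375) = 269197 + 6*(-167) = 269197 - 1002 = 268195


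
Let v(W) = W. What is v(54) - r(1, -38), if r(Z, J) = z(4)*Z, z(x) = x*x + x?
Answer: 34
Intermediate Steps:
z(x) = x + x² (z(x) = x² + x = x + x²)
r(Z, J) = 20*Z (r(Z, J) = (4*(1 + 4))*Z = (4*5)*Z = 20*Z)
v(54) - r(1, -38) = 54 - 20 = 34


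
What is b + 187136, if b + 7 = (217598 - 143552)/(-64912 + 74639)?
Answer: 1820277829/9727 ≈ 1.8714e+5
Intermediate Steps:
b = 5957/9727 (b = -7 + (217598 - 143552)/(-64912 + 74639) = -7 + 74046/9727 = 5957/9727 ≈ 0.61242)
b + 187136 = 5957/9727 + 187136 = 1820277829/9727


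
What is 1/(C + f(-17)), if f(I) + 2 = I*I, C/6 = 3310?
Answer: 1/20147 ≈ 4.9635e-5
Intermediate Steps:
C = 19860 (C = 6*3310 = 19860)
f(I) = -2 + I**2 (f(I) = -2 + I*I = -2 + I**2)
1/(C + f(-17)) = 1/(19860 + (-2 + (-17)**2)) = 1/(19860 + (-2 + 289)) = 1/(19860 + 287) = 1/20147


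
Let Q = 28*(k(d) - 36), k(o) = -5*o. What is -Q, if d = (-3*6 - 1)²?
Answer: 51548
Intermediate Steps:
d = 361 (d = (-18 - 1)² = (-19)² = 361)
Q = -51548 (Q = 28*(-5*361 - 36) = 28*(-1805 - 36) = 28*(-1841) = -51548)
-Q = -1*(-51548) = 51548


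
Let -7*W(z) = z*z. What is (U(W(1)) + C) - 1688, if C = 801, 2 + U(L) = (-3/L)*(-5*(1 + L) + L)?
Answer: -982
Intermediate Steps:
W(z) = -z²/7 (W(z) = -z*z/7 = -z²/7)
U(L) = -2 - 3*(-5 - 4*L)/L (U(L) = -2 + (-3/L)*(-5*(1 + L) + L) = -2 + (-3/L)*((-5 - 5*L) + L) = -2 + (-3/L)*(-5 - 4*L) = -2 - 3*(-5 - 4*L)/L)
(U(W(1)) + C) - 1688 = ((10 + 15/((-⅐*1²))) + 801) - 1688 = ((10 + 15/((-⅐*1))) + 801) - 1688 = ((10 + 15/(-⅐)) + 801) - 1688 = ((10 + 15*(-7)) + 801) - 1688 = ((10 - 105) + 801) - 1688 = (-95 + 801) - 1688 = 706 - 1688 = -982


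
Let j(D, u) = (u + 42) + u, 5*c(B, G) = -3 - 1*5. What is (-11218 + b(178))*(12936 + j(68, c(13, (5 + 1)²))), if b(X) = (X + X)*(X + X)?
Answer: 7494114732/5 ≈ 1.4988e+9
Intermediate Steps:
c(B, G) = -8/5 (c(B, G) = (-3 - 1*5)/5 = (-3 - 5)/5 = (⅕)*(-8) = -8/5)
b(X) = 4*X² (b(X) = (2*X)*(2*X) = 4*X²)
j(D, u) = 42 + 2*u (j(D, u) = (42 + u) + u = 42 + 2*u)
(-11218 + b(178))*(12936 + j(68, c(13, (5 + 1)²))) = (-11218 + 4*178²)*(12936 + (42 + 2*(-8/5))) = (-11218 + 4*31684)*(12936 + (42 - 16/5)) = (-11218 + 126736)*(12936 + 194/5) = 115518*(64874/5) = 7494114732/5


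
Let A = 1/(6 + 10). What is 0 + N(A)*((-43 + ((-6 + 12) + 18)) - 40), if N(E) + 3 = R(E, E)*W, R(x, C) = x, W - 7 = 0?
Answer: 2419/16 ≈ 151.19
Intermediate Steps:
W = 7 (W = 7 + 0 = 7)
A = 1/16 ≈ 0.062500
N(E) = -3 + 7*E (N(E) = -3 + E*7 = -3 + 7*E)
0 + N(A)*((-43 + ((-6 + 12) + 18)) - 40) = 0 + (-3 + 7*(1/16))*((-43 + ((-6 + 12) + 18)) - 40) = 0 + (-3 + 7/16)*((-43 + (6 + 18)) - 40) = 0 - 41*((-43 + 24) - 40)/16 = 0 - 41*(-19 - 40)/16 = 0 - 41/16*(-59) = 0 + 2419/16 = 2419/16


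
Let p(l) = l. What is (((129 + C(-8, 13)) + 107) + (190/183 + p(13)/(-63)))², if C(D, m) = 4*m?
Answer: 1232057820361/14768649 ≈ 83424.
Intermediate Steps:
(((129 + C(-8, 13)) + 107) + (190/183 + p(13)/(-63)))² = (((129 + 4*13) + 107) + (190/183 + 13/(-63)))² = (((129 + 52) + 107) + (190*(1/183) + 13*(-1/63)))² = ((181 + 107) + (190/183 - 13/63))² = (288 + 3197/3843)² = (1109981/3843)² = 1232057820361/14768649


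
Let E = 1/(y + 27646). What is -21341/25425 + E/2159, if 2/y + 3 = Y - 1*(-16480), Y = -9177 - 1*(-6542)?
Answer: -8815938556573348/10503033703895025 ≈ -0.83937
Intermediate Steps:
Y = -2635 (Y = -9177 + 6542 = -2635)
y = 1/6921 (y = 2/(-3 + (-2635 - 1*(-16480))) = 2/(-3 + (-2635 + 16480)) = 2/(-3 + 13845) = 2/13842 = 2*(1/13842) = 1/6921 ≈ 0.00014449)
E = 6921/191337967 (E = 1/(1/6921 + 27646) = 1/(191337967/6921) = 6921/191337967 ≈ 3.6172e-5)
-21341/25425 + E/2159 = -21341/25425 + (6921/191337967)/2159 = -21341*1/25425 + (6921/191337967)*(1/2159) = -21341/25425 + 6921/413098670753 = -8815938556573348/10503033703895025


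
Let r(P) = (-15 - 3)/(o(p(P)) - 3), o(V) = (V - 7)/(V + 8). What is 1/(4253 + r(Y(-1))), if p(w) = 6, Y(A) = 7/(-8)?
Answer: 43/183131 ≈ 0.00023480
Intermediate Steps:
Y(A) = -7/8 (Y(A) = 7*(-⅛) = -7/8)
o(V) = (-7 + V)/(8 + V)
r(P) = 252/43 (r(P) = (-15 - 3)/((-7 + 6)/(8 + 6) - 3) = -18/(-1/14 - 3) = -18/(-43/14) = -18*(-14/43) = 252/43)
1/(4253 + r(Y(-1))) = 1/(4253 + 252/43) = 1/(183131/43) = 43/183131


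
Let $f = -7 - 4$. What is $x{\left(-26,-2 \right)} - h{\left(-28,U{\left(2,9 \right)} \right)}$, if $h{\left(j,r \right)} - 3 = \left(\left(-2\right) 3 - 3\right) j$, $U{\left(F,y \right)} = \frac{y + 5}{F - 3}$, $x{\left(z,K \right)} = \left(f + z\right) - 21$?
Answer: $-313$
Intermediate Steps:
$f = -11$ ($f = -7 - 4 = -11$)
$x{\left(z,K \right)} = -32 + z$ ($x{\left(z,K \right)} = \left(-11 + z\right) - 21 = -32 + z$)
$U{\left(F,y \right)} = \frac{5 + y}{-3 + F}$
$h{\left(j,r \right)} = 3 - 9 j$ ($h{\left(j,r \right)} = 3 + \left(\left(-2\right) 3 - 3\right) j = 3 + \left(-6 - 3\right) j = 3 - 9 j$)
$x{\left(-26,-2 \right)} - h{\left(-28,U{\left(2,9 \right)} \right)} = \left(-32 - 26\right) - \left(3 - -252\right) = -58 - \left(3 + 252\right) = -58 - 255 = -313$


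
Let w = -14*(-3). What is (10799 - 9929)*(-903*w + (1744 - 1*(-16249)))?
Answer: -17341710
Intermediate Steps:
w = 42
(10799 - 9929)*(-903*w + (1744 - 1*(-16249))) = (10799 - 9929)*(-903*42 + (1744 - 1*(-16249))) = 870*(-37926 + (1744 + 16249)) = 870*(-37926 + 17993) = 870*(-19933) = -17341710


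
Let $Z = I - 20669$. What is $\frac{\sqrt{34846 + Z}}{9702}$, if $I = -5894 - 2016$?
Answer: $\frac{\sqrt{6267}}{9702} \approx 0.0081596$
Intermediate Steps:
$I = -7910$ ($I = -5894 - 2016 = -7910$)
$Z = -28579$ ($Z = -7910 - 20669 = -28579$)
$\frac{\sqrt{34846 + Z}}{9702} = \frac{\sqrt{34846 - 28579}}{9702} = \sqrt{6267} \cdot \frac{1}{9702} = \frac{\sqrt{6267}}{9702}$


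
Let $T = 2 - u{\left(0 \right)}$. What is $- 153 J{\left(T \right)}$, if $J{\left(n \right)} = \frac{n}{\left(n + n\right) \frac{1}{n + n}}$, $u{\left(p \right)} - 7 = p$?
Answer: $765$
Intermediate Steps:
$u{\left(p \right)} = 7 + p$
$T = -5$ ($T = 2 - \left(7 + 0\right) = 2 - 7 = -5$)
$J{\left(n \right)} = n$ ($J{\left(n \right)} = \frac{n}{2 n \frac{1}{2 n}} = \frac{n}{1} = n 1 = n$)
$- 153 J{\left(T \right)} = \left(-153\right) \left(-5\right) = 765$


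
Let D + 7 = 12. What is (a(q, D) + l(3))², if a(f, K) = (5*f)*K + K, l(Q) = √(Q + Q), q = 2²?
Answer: (105 + √6)² ≈ 11545.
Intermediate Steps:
D = 5 (D = -7 + 12 = 5)
q = 4
l(Q) = √2*√Q (l(Q) = √(2*Q) = √2*√Q)
a(f, K) = K + 5*K*f (a(f, K) = 5*K*f + K = K + 5*K*f)
(a(q, D) + l(3))² = (5*(1 + 5*4) + √2*√3)² = (5*(1 + 20) + √6)² = (5*21 + √6)² = (105 + √6)²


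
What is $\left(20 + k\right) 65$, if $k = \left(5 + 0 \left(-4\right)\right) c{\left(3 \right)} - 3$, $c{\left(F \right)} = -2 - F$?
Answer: $-520$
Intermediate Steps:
$k = -28$ ($k = \left(5 + 0 \left(-4\right)\right) \left(-2 - 3\right) - 3 = \left(5 + 0\right) \left(-2 - 3\right) - 3 = 5 \left(-5\right) - 3 = -25 - 3 = -28$)
$\left(20 + k\right) 65 = \left(20 - 28\right) 65 = \left(-8\right) 65 = -520$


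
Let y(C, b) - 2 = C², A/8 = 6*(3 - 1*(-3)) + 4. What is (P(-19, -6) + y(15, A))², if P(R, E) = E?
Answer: 48841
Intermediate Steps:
A = 320 (A = 8*(6*(3 - 1*(-3)) + 4) = 8*(6*(3 + 3) + 4) = 8*(6*6 + 4) = 8*(36 + 4) = 8*40 = 320)
y(C, b) = 2 + C²
(P(-19, -6) + y(15, A))² = (-6 + (2 + 15²))² = (-6 + (2 + 225))² = (-6 + 227)² = 221² = 48841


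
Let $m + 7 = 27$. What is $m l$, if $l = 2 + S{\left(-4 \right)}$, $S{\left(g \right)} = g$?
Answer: $-40$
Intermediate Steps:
$m = 20$ ($m = -7 + 27 = 20$)
$l = -2$ ($l = 2 - 4 = -2$)
$m l = 20 \left(-2\right) = -40$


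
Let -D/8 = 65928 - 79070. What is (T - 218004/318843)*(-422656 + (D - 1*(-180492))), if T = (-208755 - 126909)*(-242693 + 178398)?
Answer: -104767278507402153712/35427 ≈ -2.9573e+15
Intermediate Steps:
D = 105136 (D = -8*(65928 - 79070) = -8*(-13142) = 105136)
T = 21581516880 (T = -335664*(-64295) = 21581516880)
(T - 218004/318843)*(-422656 + (D - 1*(-180492))) = (21581516880 - 218004/318843)*(-422656 + (105136 - 1*(-180492))) = (21581516880 - 218004*1/318843)*(-422656 + (105136 + 180492)) = (21581516880 - 72668/106281)*(-422656 + 285628) = (2293705195450612/106281)*(-137028) = -104767278507402153712/35427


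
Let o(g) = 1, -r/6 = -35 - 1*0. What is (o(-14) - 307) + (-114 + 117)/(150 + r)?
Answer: -36719/120 ≈ -305.99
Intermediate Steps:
r = 210 (r = -6*(-35 - 1*0) = -6*(-35 + 0) = -6*(-35) = 210)
(o(-14) - 307) + (-114 + 117)/(150 + r) = (1 - 307) + (-114 + 117)/(150 + 210) = -306 + 3/360 = -306 + 3*(1/360) = -306 + 1/120 = -36719/120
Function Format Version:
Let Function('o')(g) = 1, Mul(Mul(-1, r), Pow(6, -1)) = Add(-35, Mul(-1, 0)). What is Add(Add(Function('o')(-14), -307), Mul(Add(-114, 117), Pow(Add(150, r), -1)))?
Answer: Rational(-36719, 120) ≈ -305.99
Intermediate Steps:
r = 210 (r = Mul(-6, Add(-35, Mul(-1, 0))) = Mul(-6, Add(-35, 0)) = Mul(-6, -35) = 210)
Add(Add(Function('o')(-14), -307), Mul(Add(-114, 117), Pow(Add(150, r), -1))) = Add(Add(1, -307), Mul(Add(-114, 117), Pow(Add(150, 210), -1))) = Add(-306, Mul(3, Pow(360, -1))) = Add(-306, Mul(3, Rational(1, 360))) = Add(-306, Rational(1, 120)) = Rational(-36719, 120)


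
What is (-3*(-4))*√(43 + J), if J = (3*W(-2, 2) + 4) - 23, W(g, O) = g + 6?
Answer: 72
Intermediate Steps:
W(g, O) = 6 + g
J = -7 (J = (3*(6 - 2) + 4) - 23 = (3*4 + 4) - 23 = (12 + 4) - 23 = 16 - 23 = -7)
(-3*(-4))*√(43 + J) = (-3*(-4))*√(43 - 7) = 12*√36 = 12*6 = 72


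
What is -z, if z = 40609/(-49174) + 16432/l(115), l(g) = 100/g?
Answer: -4645953171/245870 ≈ -18896.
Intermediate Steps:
z = 4645953171/245870 (z = 40609/(-49174) + 16432/((100/115)) = 40609*(-1/49174) + 16432/((100*(1/115))) = -40609/49174 + 16432/(20/23) = -40609/49174 + 16432*(23/20) = -40609/49174 + 94484/5 = 4645953171/245870 ≈ 18896.)
-z = -1*4645953171/245870 = -4645953171/245870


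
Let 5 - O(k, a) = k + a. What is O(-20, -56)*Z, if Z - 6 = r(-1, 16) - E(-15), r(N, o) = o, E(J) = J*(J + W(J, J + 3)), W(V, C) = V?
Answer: -34668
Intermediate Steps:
O(k, a) = 5 - a - k (O(k, a) = 5 - (k + a) = 5 - (a + k) = 5 + (-a - k) = 5 - a - k)
E(J) = 2*J² (E(J) = J*(J + J) = J*(2*J) = 2*J²)
Z = -428 (Z = 6 + (16 - 2*(-15)²) = 6 + (16 - 2*225) = 6 + (16 - 1*450) = 6 + (16 - 450) = 6 - 434 = -428)
O(-20, -56)*Z = (5 - 1*(-56) - 1*(-20))*(-428) = (5 + 56 + 20)*(-428) = 81*(-428) = -34668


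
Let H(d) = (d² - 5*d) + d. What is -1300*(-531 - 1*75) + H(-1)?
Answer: 787805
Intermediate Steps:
H(d) = d² - 4*d
-1300*(-531 - 1*75) + H(-1) = -1300*(-531 - 1*75) - (-4 - 1) = -1300*(-531 - 75) - 1*(-5) = -1300*(-606) + 5 = 787800 + 5 = 787805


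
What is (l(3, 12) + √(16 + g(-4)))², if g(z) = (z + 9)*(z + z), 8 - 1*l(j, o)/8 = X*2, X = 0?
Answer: 4072 + 256*I*√6 ≈ 4072.0 + 627.07*I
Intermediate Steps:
l(j, o) = 64 (l(j, o) = 64 - 0*2 = 64 - 8*0 = 64 + 0 = 64)
g(z) = 2*z*(9 + z) (g(z) = (9 + z)*(2*z) = 2*z*(9 + z))
(l(3, 12) + √(16 + g(-4)))² = (64 + √(16 + 2*(-4)*(9 - 4)))² = (64 + √(16 + 2*(-4)*5))² = (64 + √(16 - 40))² = (64 + √(-24))² = (64 + 2*I*√6)²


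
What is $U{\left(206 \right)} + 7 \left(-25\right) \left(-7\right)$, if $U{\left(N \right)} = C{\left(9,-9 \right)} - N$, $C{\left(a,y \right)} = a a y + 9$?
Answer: $299$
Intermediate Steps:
$C{\left(a,y \right)} = 9 + y a^{2}$ ($C{\left(a,y \right)} = a^{2} y + 9 = y a^{2} + 9 = 9 + y a^{2}$)
$U{\left(N \right)} = -720 - N$ ($U{\left(N \right)} = \left(9 - 9 \cdot 9^{2}\right) - N = \left(9 - 729\right) - N = -720 - N$)
$U{\left(206 \right)} + 7 \left(-25\right) \left(-7\right) = \left(-720 - 206\right) + 7 \left(-25\right) \left(-7\right) = \left(-720 - 206\right) - -1225 = -926 + 1225 = 299$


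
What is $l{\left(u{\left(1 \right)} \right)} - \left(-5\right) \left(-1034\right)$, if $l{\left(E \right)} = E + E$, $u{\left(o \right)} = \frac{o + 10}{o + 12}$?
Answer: $- \frac{67188}{13} \approx -5168.3$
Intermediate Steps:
$u{\left(o \right)} = \frac{10 + o}{12 + o}$
$l{\left(E \right)} = 2 E$
$l{\left(u{\left(1 \right)} \right)} - \left(-5\right) \left(-1034\right) = 2 \frac{10 + 1}{12 + 1} - \left(-5\right) \left(-1034\right) = 2 \cdot \frac{1}{13} \cdot 11 - 5170 = 2 \cdot \frac{11}{13} - 5170 = \frac{22}{13} - 5170 = - \frac{67188}{13}$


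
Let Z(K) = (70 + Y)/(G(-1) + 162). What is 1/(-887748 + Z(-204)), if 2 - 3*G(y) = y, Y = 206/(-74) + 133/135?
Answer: -814185/722790764714 ≈ -1.1264e-6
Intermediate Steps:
Y = -8984/4995 (Y = 206*(-1/74) + 133*(1/135) = -103/37 + 133/135 = -8984/4995 ≈ -1.7986)
G(y) = ⅔ - y/3
Z(K) = 340666/814185 (Z(K) = (70 - 8984/4995)/((⅔ - ⅓*(-1)) + 162) = 340666/(4995*((⅔ + ⅓) + 162)) = 340666/(4995*(1 + 162)) = (340666/4995)/163 = (340666/4995)*(1/163) = 340666/814185)
1/(-887748 + Z(-204)) = 1/(-887748 + 340666/814185) = 1/(-722790764714/814185) = -814185/722790764714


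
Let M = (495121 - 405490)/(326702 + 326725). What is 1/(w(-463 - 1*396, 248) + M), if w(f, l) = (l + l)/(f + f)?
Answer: -62365977/9450763 ≈ -6.5990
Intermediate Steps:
M = 9959/72603 (M = 89631/653427 = 89631*(1/653427) = 9959/72603 ≈ 0.13717)
w(f, l) = l/f (w(f, l) = (2*l)/((2*f)) = (2*l)*(1/(2*f)) = l/f)
1/(w(-463 - 1*396, 248) + M) = 1/(248/(-463 - 1*396) + 9959/72603) = 1/(248/(-463 - 396) + 9959/72603) = 1/(248/(-859) + 9959/72603) = 1/(248*(-1/859) + 9959/72603) = 1/(-248/859 + 9959/72603) = 1/(-9450763/62365977) = -62365977/9450763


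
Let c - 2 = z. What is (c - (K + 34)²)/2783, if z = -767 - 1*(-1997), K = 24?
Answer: -2132/2783 ≈ -0.76608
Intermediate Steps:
z = 1230 (z = -767 + 1997 = 1230)
c = 1232 (c = 2 + 1230 = 1232)
(c - (K + 34)²)/2783 = (1232 - (24 + 34)²)/2783 = (1232 - 1*58²)*(1/2783) = (1232 - 1*3364)*(1/2783) = (1232 - 3364)*(1/2783) = -2132*1/2783 = -2132/2783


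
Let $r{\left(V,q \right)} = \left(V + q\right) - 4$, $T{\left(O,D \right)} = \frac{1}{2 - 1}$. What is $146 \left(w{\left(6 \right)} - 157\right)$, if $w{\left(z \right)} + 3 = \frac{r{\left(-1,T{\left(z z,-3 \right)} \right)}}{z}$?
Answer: $- \frac{70372}{3} \approx -23457.0$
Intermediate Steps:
$T{\left(O,D \right)} = 1$ ($T{\left(O,D \right)} = 1^{-1} = 1$)
$r{\left(V,q \right)} = -4 + V + q$
$w{\left(z \right)} = -3 - \frac{4}{z}$ ($w{\left(z \right)} = -3 + \frac{-4 - 1 + 1}{z} = -3 - \frac{4}{z}$)
$146 \left(w{\left(6 \right)} - 157\right) = 146 \left(\left(-3 - \frac{4}{6}\right) - 157\right) = 146 \left(\left(-3 - \frac{2}{3}\right) - 157\right) = 146 \left(- \frac{11}{3} - 157\right) = 146 \left(- \frac{482}{3}\right) = - \frac{70372}{3}$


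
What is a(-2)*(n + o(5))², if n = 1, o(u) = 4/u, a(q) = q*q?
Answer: 324/25 ≈ 12.960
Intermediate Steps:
a(q) = q²
a(-2)*(n + o(5))² = (-2)²*(1 + 4/5)² = 4*(1 + 4*(⅕))² = 4*(1 + ⅘)² = 4*(9/5)² = 4*(81/25) = 324/25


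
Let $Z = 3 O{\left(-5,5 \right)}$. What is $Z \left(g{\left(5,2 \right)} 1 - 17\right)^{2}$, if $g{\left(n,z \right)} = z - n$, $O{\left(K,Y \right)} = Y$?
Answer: $6000$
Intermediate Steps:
$Z = 15$ ($Z = 3 \cdot 5 = 15$)
$Z \left(g{\left(5,2 \right)} 1 - 17\right)^{2} = 15 \left(\left(2 - 5\right) 1 - 17\right)^{2} = 15 \left(\left(-3\right) 1 - 17\right)^{2} = 15 \left(-3 - 17\right)^{2} = 15 \left(-20\right)^{2} = 15 \cdot 400 = 6000$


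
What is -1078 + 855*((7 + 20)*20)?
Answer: 460622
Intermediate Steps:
-1078 + 855*((7 + 20)*20) = -1078 + 855*(27*20) = -1078 + 855*540 = -1078 + 461700 = 460622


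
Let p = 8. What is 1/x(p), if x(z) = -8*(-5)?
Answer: 1/40 ≈ 0.025000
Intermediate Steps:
x(z) = 40
1/x(p) = 1/40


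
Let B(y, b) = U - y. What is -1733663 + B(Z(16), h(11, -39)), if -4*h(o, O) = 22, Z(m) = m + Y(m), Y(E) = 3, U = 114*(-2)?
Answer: -1733910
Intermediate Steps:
U = -228
Z(m) = 3 + m (Z(m) = m + 3 = 3 + m)
h(o, O) = -11/2 (h(o, O) = -¼*22 = -11/2)
B(y, b) = -228 - y
-1733663 + B(Z(16), h(11, -39)) = -1733663 + (-228 - (3 + 16)) = -1733663 + (-228 - 1*19) = -1733663 + (-228 - 19) = -1733663 - 247 = -1733910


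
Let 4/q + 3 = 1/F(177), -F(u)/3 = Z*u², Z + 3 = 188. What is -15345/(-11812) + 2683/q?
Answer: -413013672391339/205382272140 ≈ -2011.0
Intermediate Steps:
Z = 185 (Z = -3 + 188 = 185)
F(u) = -555*u²
q = -34775190/26081393 (q = 4/(-3 + 1/(-555*177²)) = 4/(-3 + 1/(-555*31329)) = 4/(-3 + 1/(-17387595)) = 4/(-3 - 1/17387595) = 4/(-52162786/17387595) = 4*(-17387595/52162786) = -34775190/26081393 ≈ -1.3333)
-15345/(-11812) + 2683/q = -15345/(-11812) + 2683/(-34775190/26081393) = -15345*(-1/11812) + 2683*(-26081393/34775190) = 15345/11812 - 69976377419/34775190 = -413013672391339/205382272140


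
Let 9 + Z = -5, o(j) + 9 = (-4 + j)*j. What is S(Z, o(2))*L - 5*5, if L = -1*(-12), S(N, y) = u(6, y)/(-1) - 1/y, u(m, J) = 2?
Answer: -625/13 ≈ -48.077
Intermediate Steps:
o(j) = -9 + j*(-4 + j) (o(j) = -9 + (-4 + j)*j = -9 + j*(-4 + j))
Z = -14 (Z = -9 - 5 = -14)
S(N, y) = -2 - 1/y (S(N, y) = 2/(-1) - 1/y = 2*(-1) - 1/y = -2 - 1/y)
L = 12
S(Z, o(2))*L - 5*5 = (-2 - 1/(-9 + 2**2 - 4*2))*12 - 5*5 = (-2 - 1/(-9 + 4 - 8))*12 - 25 = (-2 - 1/(-13))*12 - 25 = (-2 - 1*(-1/13))*12 - 25 = (-2 + 1/13)*12 - 25 = -25/13*12 - 25 = -300/13 - 25 = -625/13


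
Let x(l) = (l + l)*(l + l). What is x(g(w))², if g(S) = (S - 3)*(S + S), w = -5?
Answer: 655360000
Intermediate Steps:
g(S) = 2*S*(-3 + S) (g(S) = (-3 + S)*(2*S) = 2*S*(-3 + S))
x(l) = 4*l² (x(l) = (2*l)*(2*l) = 4*l²)
x(g(w))² = (4*(2*(-5)*(-3 - 5))²)² = (4*(2*(-5)*(-8))²)² = (4*80²)² = (4*6400)² = 25600² = 655360000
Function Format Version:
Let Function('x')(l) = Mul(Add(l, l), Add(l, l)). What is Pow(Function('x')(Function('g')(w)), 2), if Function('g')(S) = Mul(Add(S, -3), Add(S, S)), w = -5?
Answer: 655360000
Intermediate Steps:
Function('g')(S) = Mul(2, S, Add(-3, S)) (Function('g')(S) = Mul(Add(-3, S), Mul(2, S)) = Mul(2, S, Add(-3, S)))
Function('x')(l) = Mul(4, Pow(l, 2)) (Function('x')(l) = Mul(Mul(2, l), Mul(2, l)) = Mul(4, Pow(l, 2)))
Pow(Function('x')(Function('g')(w)), 2) = Pow(Mul(4, Pow(Mul(2, -5, Add(-3, -5)), 2)), 2) = Pow(Mul(4, Pow(Mul(2, -5, -8), 2)), 2) = Pow(Mul(4, Pow(80, 2)), 2) = Pow(Mul(4, 6400), 2) = Pow(25600, 2) = 655360000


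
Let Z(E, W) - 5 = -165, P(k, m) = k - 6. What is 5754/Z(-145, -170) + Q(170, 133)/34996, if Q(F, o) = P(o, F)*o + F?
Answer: -24829653/699920 ≈ -35.475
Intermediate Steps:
P(k, m) = -6 + k
Z(E, W) = -160 (Z(E, W) = 5 - 165 = -160)
Q(F, o) = F + o*(-6 + o) (Q(F, o) = (-6 + o)*o + F = o*(-6 + o) + F = F + o*(-6 + o))
5754/Z(-145, -170) + Q(170, 133)/34996 = 5754/(-160) + (170 + 133*(-6 + 133))/34996 = 5754*(-1/160) + (170 + 133*127)*(1/34996) = -2877/80 + (170 + 16891)*(1/34996) = -2877/80 + 17061*(1/34996) = -2877/80 + 17061/34996 = -24829653/699920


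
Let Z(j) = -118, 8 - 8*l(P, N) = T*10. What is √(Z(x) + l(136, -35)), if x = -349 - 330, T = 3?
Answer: I*√483/2 ≈ 10.989*I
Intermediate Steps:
l(P, N) = -11/4 (l(P, N) = 1 - 3*10/8 = 1 - ⅛*30 = 1 - 15/4 = -11/4)
x = -679
√(Z(x) + l(136, -35)) = √(-118 - 11/4) = √(-483/4) = I*√483/2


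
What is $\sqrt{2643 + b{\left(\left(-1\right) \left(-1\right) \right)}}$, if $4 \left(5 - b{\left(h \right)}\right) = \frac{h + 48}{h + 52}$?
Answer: $\frac{\sqrt{29750331}}{106} \approx 51.456$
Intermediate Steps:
$b{\left(h \right)} = 5 - \frac{48 + h}{4 \left(52 + h\right)}$ ($b{\left(h \right)} = 5 - \frac{\left(h + 48\right) \frac{1}{h + 52}}{4} = 5 - \frac{\left(48 + h\right) \frac{1}{52 + h}}{4} = 5 - \frac{\frac{1}{52 + h} \left(48 + h\right)}{4} = 5 - \frac{48 + h}{4 \left(52 + h\right)}$)
$\sqrt{2643 + b{\left(\left(-1\right) \left(-1\right) \right)}} = \sqrt{2643 + \frac{992 + 19 \left(\left(-1\right) \left(-1\right)\right)}{4 \left(52 - -1\right)}} = \sqrt{2643 + \frac{992 + 19 \cdot 1}{4 \left(52 + 1\right)}} = \sqrt{2643 + \frac{992 + 19}{4 \cdot 53}} = \sqrt{2643 + \frac{1}{4} \cdot \frac{1}{53} \cdot 1011} = \sqrt{2643 + \frac{1011}{212}} = \sqrt{\frac{561327}{212}} = \frac{\sqrt{29750331}}{106}$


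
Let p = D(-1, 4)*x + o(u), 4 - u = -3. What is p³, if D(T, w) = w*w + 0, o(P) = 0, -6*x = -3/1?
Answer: 512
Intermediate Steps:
u = 7 (u = 4 - 1*(-3) = 4 + 3 = 7)
x = ½ (x = -(-1)/(2*1) = -(-1)/2 = -⅙*(-3) = ½ ≈ 0.50000)
D(T, w) = w² (D(T, w) = w² + 0 = w²)
p = 8 (p = 4²*(½) + 0 = 16*(½) + 0 = 8 + 0 = 8)
p³ = 8³ = 512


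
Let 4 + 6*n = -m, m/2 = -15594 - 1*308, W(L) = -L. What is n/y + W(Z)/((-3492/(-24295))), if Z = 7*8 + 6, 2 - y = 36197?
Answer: -1817955805/4213098 ≈ -431.50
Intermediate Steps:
y = -36195 (y = 2 - 1*36197 = 2 - 36197 = -36195)
Z = 62 (Z = 56 + 6 = 62)
m = -31804 (m = 2*(-15594 - 1*308) = 2*(-15594 - 308) = 2*(-15902) = -31804)
n = 5300 (n = -⅔ + (-1*(-31804))/6 = -⅔ + (⅙)*31804 = -⅔ + 15902/3 = 5300)
n/y + W(Z)/((-3492/(-24295))) = 5300/(-36195) + (-1*62)/((-3492/(-24295))) = 5300*(-1/36195) - 62/((-3492*(-1/24295))) = -1060/7239 - 62/3492/24295 = -1060/7239 - 62*24295/3492 = -1060/7239 - 753145/1746 = -1817955805/4213098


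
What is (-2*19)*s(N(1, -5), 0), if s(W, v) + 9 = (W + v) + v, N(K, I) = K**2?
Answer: 304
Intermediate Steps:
s(W, v) = -9 + W + 2*v (s(W, v) = -9 + ((W + v) + v) = -9 + (W + 2*v) = -9 + W + 2*v)
(-2*19)*s(N(1, -5), 0) = (-2*19)*(-9 + 1**2 + 2*0) = -38*(-9 + 1 + 0) = -38*(-8) = 304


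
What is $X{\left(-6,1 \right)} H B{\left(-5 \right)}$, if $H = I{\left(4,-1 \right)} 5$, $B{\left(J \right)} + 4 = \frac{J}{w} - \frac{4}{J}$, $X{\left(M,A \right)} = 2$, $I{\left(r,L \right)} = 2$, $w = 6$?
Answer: $- \frac{242}{3} \approx -80.667$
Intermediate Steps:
$B{\left(J \right)} = -4 - \frac{4}{J} + \frac{J}{6}$ ($B{\left(J \right)} = -4 + \left(\frac{J}{6} - \frac{4}{J}\right) = -4 + \left(- \frac{4}{J} + \frac{J}{6}\right) = -4 - \frac{4}{J} + \frac{J}{6}$)
$H = 10$ ($H = 2 \cdot 5 = 10$)
$X{\left(-6,1 \right)} H B{\left(-5 \right)} = 2 \cdot 10 \left(-4 - \frac{4}{-5} + \frac{1}{6} \left(-5\right)\right) = 20 \left(-4 - - \frac{4}{5} - \frac{5}{6}\right) = 20 \left(-4 + \frac{4}{5} - \frac{5}{6}\right) = 20 \left(- \frac{121}{30}\right) = - \frac{242}{3}$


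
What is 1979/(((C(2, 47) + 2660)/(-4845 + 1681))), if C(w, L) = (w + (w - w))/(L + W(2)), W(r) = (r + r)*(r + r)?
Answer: -197239014/83791 ≈ -2353.9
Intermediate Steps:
W(r) = 4*r**2 (W(r) = (2*r)*(2*r) = 4*r**2)
C(w, L) = w/(16 + L) (C(w, L) = (w + (w - w))/(L + 4*2**2) = (w + 0)/(L + 4*4) = w/(L + 16) = w/(16 + L))
1979/(((C(2, 47) + 2660)/(-4845 + 1681))) = 1979/(((2/(16 + 47) + 2660)/(-4845 + 1681))) = 1979/(((2/63 + 2660)/(-3164))) = 1979/(((2*(1/63) + 2660)*(-1/3164))) = 1979/(((2/63 + 2660)*(-1/3164))) = 1979/(((167582/63)*(-1/3164))) = 1979/(-83791/99666) = 1979*(-99666/83791) = -197239014/83791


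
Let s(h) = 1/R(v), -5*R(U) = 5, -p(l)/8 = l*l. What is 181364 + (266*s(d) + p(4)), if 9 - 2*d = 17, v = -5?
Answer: 180970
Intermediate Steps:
p(l) = -8*l**2 (p(l) = -8*l*l = -8*l**2)
R(U) = -1 (R(U) = -1/5*5 = -1)
d = -4 (d = 9/2 - 1/2*17 = 9/2 - 17/2 = -4)
s(h) = -1 (s(h) = 1/(-1) = -1)
181364 + (266*s(d) + p(4)) = 181364 + (266*(-1) - 8*4**2) = 181364 + (-266 - 8*16) = 181364 + (-266 - 128) = 181364 - 394 = 180970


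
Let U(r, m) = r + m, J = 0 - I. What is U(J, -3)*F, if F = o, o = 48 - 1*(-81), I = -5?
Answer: 258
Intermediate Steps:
o = 129 (o = 48 + 81 = 129)
J = 5 (J = 0 - 1*(-5) = 0 + 5 = 5)
F = 129
U(r, m) = m + r
U(J, -3)*F = (-3 + 5)*129 = 2*129 = 258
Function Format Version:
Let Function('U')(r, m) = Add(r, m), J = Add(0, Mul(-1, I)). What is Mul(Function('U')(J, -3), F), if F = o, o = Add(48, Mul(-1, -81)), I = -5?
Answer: 258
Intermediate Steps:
o = 129 (o = Add(48, 81) = 129)
J = 5 (J = Add(0, Mul(-1, -5)) = Add(0, 5) = 5)
F = 129
Function('U')(r, m) = Add(m, r)
Mul(Function('U')(J, -3), F) = Mul(Add(-3, 5), 129) = Mul(2, 129) = 258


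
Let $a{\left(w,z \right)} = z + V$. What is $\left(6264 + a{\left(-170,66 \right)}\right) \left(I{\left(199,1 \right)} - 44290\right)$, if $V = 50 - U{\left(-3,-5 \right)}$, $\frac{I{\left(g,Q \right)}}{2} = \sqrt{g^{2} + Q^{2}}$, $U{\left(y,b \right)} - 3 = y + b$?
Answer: $-282791650 + 12770 \sqrt{39602} \approx -2.8025 \cdot 10^{8}$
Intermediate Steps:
$U{\left(y,b \right)} = 3 + b + y$ ($U{\left(y,b \right)} = 3 + \left(y + b\right) = 3 + \left(b + y\right) = 3 + b + y$)
$I{\left(g,Q \right)} = 2 \sqrt{Q^{2} + g^{2}}$ ($I{\left(g,Q \right)} = 2 \sqrt{g^{2} + Q^{2}} = 2 \sqrt{Q^{2} + g^{2}}$)
$V = 55$ ($V = 50 - \left(3 - 5 - 3\right) = 50 - -5 = 50 + 5 = 55$)
$a{\left(w,z \right)} = 55 + z$ ($a{\left(w,z \right)} = z + 55 = 55 + z$)
$\left(6264 + a{\left(-170,66 \right)}\right) \left(I{\left(199,1 \right)} - 44290\right) = \left(6264 + \left(55 + 66\right)\right) \left(2 \sqrt{1^{2} + 199^{2}} - 44290\right) = \left(6264 + 121\right) \left(2 \sqrt{1 + 39601} - 44290\right) = 6385 \left(2 \sqrt{39602} - 44290\right) = 6385 \left(-44290 + 2 \sqrt{39602}\right) = -282791650 + 12770 \sqrt{39602}$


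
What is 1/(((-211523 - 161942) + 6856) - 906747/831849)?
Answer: -277283/101654745596 ≈ -2.7277e-6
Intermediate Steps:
1/(((-211523 - 161942) + 6856) - 906747/831849) = 1/((-373465 + 6856) - 906747*1/831849) = 1/(-366609 - 302249/277283) = 1/(-101654745596/277283) = -277283/101654745596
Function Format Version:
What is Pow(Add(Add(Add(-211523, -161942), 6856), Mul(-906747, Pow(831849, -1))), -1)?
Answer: Rational(-277283, 101654745596) ≈ -2.7277e-6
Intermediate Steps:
Pow(Add(Add(Add(-211523, -161942), 6856), Mul(-906747, Pow(831849, -1))), -1) = Pow(Add(Add(-373465, 6856), Mul(-906747, Rational(1, 831849))), -1) = Pow(Add(-366609, Rational(-302249, 277283)), -1) = Pow(Rational(-101654745596, 277283), -1) = Rational(-277283, 101654745596)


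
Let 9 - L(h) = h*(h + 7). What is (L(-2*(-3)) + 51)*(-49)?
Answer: 882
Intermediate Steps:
L(h) = 9 - h*(7 + h) (L(h) = 9 - h*(h + 7) = 9 - h*(7 + h))
(L(-2*(-3)) + 51)*(-49) = ((9 - (-2*(-3))² - (-14)*(-3)) + 51)*(-49) = ((9 - 1*6² - 7*6) + 51)*(-49) = ((9 - 1*36 - 42) + 51)*(-49) = ((9 - 36 - 42) + 51)*(-49) = (-69 + 51)*(-49) = -18*(-49) = 882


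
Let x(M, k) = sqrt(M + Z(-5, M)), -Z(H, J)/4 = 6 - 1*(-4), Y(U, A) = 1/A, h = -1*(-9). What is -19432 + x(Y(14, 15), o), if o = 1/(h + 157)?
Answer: -19432 + I*sqrt(8985)/15 ≈ -19432.0 + 6.3193*I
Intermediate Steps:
h = 9
Z(H, J) = -40 (Z(H, J) = -4*(6 - 1*(-4)) = -4*(6 + 4) = -4*10 = -40)
o = 1/166 (o = 1/(9 + 157) = 1/166 ≈ 0.0060241)
x(M, k) = sqrt(-40 + M) (x(M, k) = sqrt(M - 40) = sqrt(-40 + M))
-19432 + x(Y(14, 15), o) = -19432 + sqrt(-40 + 1/15) = -19432 + sqrt(-599/15) = -19432 + I*sqrt(8985)/15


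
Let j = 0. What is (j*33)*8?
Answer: 0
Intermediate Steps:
(j*33)*8 = (0*33)*8 = 0*8 = 0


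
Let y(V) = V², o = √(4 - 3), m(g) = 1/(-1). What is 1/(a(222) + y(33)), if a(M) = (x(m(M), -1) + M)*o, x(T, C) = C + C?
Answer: 1/1309 ≈ 0.00076394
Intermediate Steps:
m(g) = -1
x(T, C) = 2*C
o = 1 (o = √1 = 1)
a(M) = -2 + M (a(M) = (2*(-1) + M)*1 = (-2 + M)*1 = -2 + M)
1/(a(222) + y(33)) = 1/((-2 + 222) + 33²) = 1/(220 + 1089) = 1/1309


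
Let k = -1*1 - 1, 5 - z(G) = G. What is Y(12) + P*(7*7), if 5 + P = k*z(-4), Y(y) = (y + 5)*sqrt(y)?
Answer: -1127 + 34*sqrt(3) ≈ -1068.1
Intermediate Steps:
z(G) = 5 - G
k = -2 (k = -1 - 1 = -2)
Y(y) = sqrt(y)*(5 + y) (Y(y) = (5 + y)*sqrt(y) = sqrt(y)*(5 + y))
P = -23 (P = -5 - 2*(5 - 1*(-4)) = -5 - 2*(5 + 4) = -5 - 2*9 = -5 - 18 = -23)
Y(12) + P*(7*7) = sqrt(12)*(5 + 12) - 161*7 = (2*sqrt(3))*17 - 23*49 = 34*sqrt(3) - 1127 = -1127 + 34*sqrt(3)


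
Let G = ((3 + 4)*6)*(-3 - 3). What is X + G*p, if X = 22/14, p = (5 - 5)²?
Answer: 11/7 ≈ 1.5714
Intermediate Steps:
p = 0 (p = 0² = 0)
X = 11/7 (X = 22*(1/14) = 11/7 ≈ 1.5714)
G = -252 (G = (7*6)*(-6) = 42*(-6) = -252)
X + G*p = 11/7 - 252*0 = 11/7 + 0 = 11/7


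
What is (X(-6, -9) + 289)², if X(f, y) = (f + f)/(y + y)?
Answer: 755161/9 ≈ 83907.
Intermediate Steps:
X(f, y) = f/y (X(f, y) = (2*f)/((2*y)) = (2*f)*(1/(2*y)) = f/y)
(X(-6, -9) + 289)² = (-6/(-9) + 289)² = (-6*(-⅑) + 289)² = (⅔ + 289)² = (869/3)² = 755161/9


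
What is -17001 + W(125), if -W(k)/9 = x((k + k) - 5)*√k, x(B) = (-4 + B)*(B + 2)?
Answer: -17001 - 2678715*√5 ≈ -6.0068e+6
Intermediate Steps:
x(B) = (-4 + B)*(2 + B)
W(k) = -9*√k*(2 + (-5 + 2*k)² - 4*k) (W(k) = -9*(-8 + ((k + k) - 5)² - 2*((k + k) - 5))*√k = -9*(-8 + (2*k - 5)² - 2*(2*k - 5))*√k = -9*(-8 + (-5 + 2*k)² - 2*(-5 + 2*k))*√k = -9*(-8 + (-5 + 2*k)² + (10 - 4*k))*√k = -9*(2 + (-5 + 2*k)² - 4*k)*√k = -9*√k*(2 + (-5 + 2*k)² - 4*k))
-17001 + W(125) = -17001 + √125*(-243 - 36*125² + 216*125) = -17001 + (5*√5)*(-243 - 36*15625 + 27000) = -17001 + (5*√5)*(-243 - 562500 + 27000) = -17001 + (5*√5)*(-535743) = -17001 - 2678715*√5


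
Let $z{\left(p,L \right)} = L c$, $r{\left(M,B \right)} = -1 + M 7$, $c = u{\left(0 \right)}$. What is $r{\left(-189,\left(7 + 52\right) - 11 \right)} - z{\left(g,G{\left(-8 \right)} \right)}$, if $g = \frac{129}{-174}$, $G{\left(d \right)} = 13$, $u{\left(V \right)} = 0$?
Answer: $-1324$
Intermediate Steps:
$g = - \frac{43}{58}$ ($g = 129 \left(- \frac{1}{174}\right) = - \frac{43}{58} \approx -0.74138$)
$c = 0$
$r{\left(M,B \right)} = -1 + 7 M$
$z{\left(p,L \right)} = 0$ ($z{\left(p,L \right)} = L 0 = 0$)
$r{\left(-189,\left(7 + 52\right) - 11 \right)} - z{\left(g,G{\left(-8 \right)} \right)} = \left(-1 + 7 \left(-189\right)\right) - 0 = \left(-1 - 1323\right) + 0 = -1324 + 0 = -1324$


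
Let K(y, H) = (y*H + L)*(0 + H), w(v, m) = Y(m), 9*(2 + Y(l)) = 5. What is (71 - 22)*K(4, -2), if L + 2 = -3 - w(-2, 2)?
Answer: 10192/9 ≈ 1132.4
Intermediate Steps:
Y(l) = -13/9 (Y(l) = -2 + (1/9)*5 = -2 + 5/9 = -13/9)
w(v, m) = -13/9
L = -32/9 (L = -2 + (-3 - 1*(-13/9)) = -2 + (-3 + 13/9) = -2 - 14/9 = -32/9 ≈ -3.5556)
K(y, H) = H*(-32/9 + H*y) (K(y, H) = (y*H - 32/9)*(0 + H) = (H*y - 32/9)*H = (-32/9 + H*y)*H = H*(-32/9 + H*y))
(71 - 22)*K(4, -2) = (71 - 22)*((1/9)*(-2)*(-32 + 9*(-2)*4)) = 49*((1/9)*(-2)*(-32 - 72)) = 49*((1/9)*(-2)*(-104)) = 49*(208/9) = 10192/9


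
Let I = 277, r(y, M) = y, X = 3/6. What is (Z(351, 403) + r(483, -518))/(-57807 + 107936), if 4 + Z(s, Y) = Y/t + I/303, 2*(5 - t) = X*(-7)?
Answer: 1471538/136701783 ≈ 0.010765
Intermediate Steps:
X = ½ (X = 3*(⅙) = ½ ≈ 0.50000)
t = 27/4 (t = 5 - (-7)/4 = 5 - ½*(-7/2) = 5 + 7/4 = 27/4 ≈ 6.7500)
Z(s, Y) = -935/303 + 4*Y/27 (Z(s, Y) = -4 + (Y/(27/4) + 277/303) = -4 + (Y*(4/27) + 277*(1/303)) = -4 + (4*Y/27 + 277/303) = -4 + (277/303 + 4*Y/27) = -935/303 + 4*Y/27)
(Z(351, 403) + r(483, -518))/(-57807 + 107936) = ((-935/303 + (4/27)*403) + 483)/(-57807 + 107936) = ((-935/303 + 1612/27) + 483)/50129 = (154397/2727 + 483)*(1/50129) = (1471538/2727)*(1/50129) = 1471538/136701783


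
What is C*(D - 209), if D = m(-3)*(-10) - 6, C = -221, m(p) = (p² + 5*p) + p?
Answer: 27625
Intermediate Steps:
m(p) = p² + 6*p
D = 84 (D = -3*(6 - 3)*(-10) - 6 = -3*3*(-10) - 6 = -9*(-10) - 6 = 90 - 6 = 84)
C*(D - 209) = -221*(84 - 209) = -221*(-125) = 27625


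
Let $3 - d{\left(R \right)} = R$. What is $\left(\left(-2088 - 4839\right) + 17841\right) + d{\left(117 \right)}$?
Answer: $10800$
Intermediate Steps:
$d{\left(R \right)} = 3 - R$
$\left(\left(-2088 - 4839\right) + 17841\right) + d{\left(117 \right)} = \left(\left(-2088 - 4839\right) + 17841\right) + \left(3 - 117\right) = \left(-6927 + 17841\right) + \left(3 - 117\right) = 10914 - 114 = 10800$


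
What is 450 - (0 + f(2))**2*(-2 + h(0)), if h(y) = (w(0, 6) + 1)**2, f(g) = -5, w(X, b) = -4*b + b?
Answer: -6725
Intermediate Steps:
w(X, b) = -3*b
h(y) = 289 (h(y) = (-3*6 + 1)**2 = (-18 + 1)**2 = (-17)**2 = 289)
450 - (0 + f(2))**2*(-2 + h(0)) = 450 - (0 - 5)**2*(-2 + 289) = 450 - (-5)**2*287 = 450 - 25*287 = 450 - 1*7175 = 450 - 7175 = -6725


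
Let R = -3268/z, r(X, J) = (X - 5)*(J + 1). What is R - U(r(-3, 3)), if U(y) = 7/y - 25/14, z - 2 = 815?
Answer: -447/224 ≈ -1.9955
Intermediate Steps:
z = 817 (z = 2 + 815 = 817)
r(X, J) = (1 + J)*(-5 + X) (r(X, J) = (-5 + X)*(1 + J) = (1 + J)*(-5 + X))
R = -4 (R = -3268/817 = -3268*1/817 = -4)
U(y) = -25/14 + 7/y (U(y) = 7/y - 25*1/14 = 7/y - 25/14 = -25/14 + 7/y)
R - U(r(-3, 3)) = -4 - (-25/14 + 7/(-5 - 3 - 5*3 + 3*(-3))) = -4 - (-25/14 + 7/(-5 - 3 - 15 - 9)) = -4 - (-25/14 + 7/(-32)) = -4 - (-25/14 + 7*(-1/32)) = -4 - (-25/14 - 7/32) = -4 - 1*(-449/224) = -4 + 449/224 = -447/224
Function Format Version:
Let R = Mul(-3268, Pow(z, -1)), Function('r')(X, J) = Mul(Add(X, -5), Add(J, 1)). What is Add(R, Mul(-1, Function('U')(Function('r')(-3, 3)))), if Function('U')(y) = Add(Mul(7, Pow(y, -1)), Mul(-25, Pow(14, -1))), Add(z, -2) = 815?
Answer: Rational(-447, 224) ≈ -1.9955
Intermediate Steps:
z = 817 (z = Add(2, 815) = 817)
Function('r')(X, J) = Mul(Add(1, J), Add(-5, X)) (Function('r')(X, J) = Mul(Add(-5, X), Add(1, J)) = Mul(Add(1, J), Add(-5, X)))
R = -4 (R = Mul(-3268, Pow(817, -1)) = Mul(-3268, Rational(1, 817)) = -4)
Function('U')(y) = Add(Rational(-25, 14), Mul(7, Pow(y, -1))) (Function('U')(y) = Add(Mul(7, Pow(y, -1)), Mul(-25, Rational(1, 14))) = Add(Mul(7, Pow(y, -1)), Rational(-25, 14)) = Add(Rational(-25, 14), Mul(7, Pow(y, -1))))
Add(R, Mul(-1, Function('U')(Function('r')(-3, 3)))) = Add(-4, Mul(-1, Add(Rational(-25, 14), Mul(7, Pow(Add(-5, -3, Mul(-5, 3), Mul(3, -3)), -1))))) = Add(-4, Mul(-1, Add(Rational(-25, 14), Mul(7, Pow(Add(-5, -3, -15, -9), -1))))) = Add(-4, Mul(-1, Add(Rational(-25, 14), Mul(7, Pow(-32, -1))))) = Add(-4, Mul(-1, Add(Rational(-25, 14), Mul(7, Rational(-1, 32))))) = Add(-4, Mul(-1, Add(Rational(-25, 14), Rational(-7, 32)))) = Add(-4, Mul(-1, Rational(-449, 224))) = Add(-4, Rational(449, 224)) = Rational(-447, 224)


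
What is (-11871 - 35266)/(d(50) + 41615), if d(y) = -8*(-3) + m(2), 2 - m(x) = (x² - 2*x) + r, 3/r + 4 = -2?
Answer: -94274/83283 ≈ -1.1320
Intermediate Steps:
r = -½ (r = 3/(-4 - 2) = 3/(-6) = 3*(-⅙) = -½ ≈ -0.50000)
m(x) = 5/2 - x² + 2*x (m(x) = 2 - ((x² - 2*x) - ½) = 2 - (-½ + x² - 2*x) = 2 + (½ - x² + 2*x) = 5/2 - x² + 2*x)
d(y) = 53/2 (d(y) = -8*(-3) + (5/2 - 1*2² + 2*2) = 24 + (5/2 - 1*4 + 4) = 24 + (5/2 - 4 + 4) = 24 + 5/2 = 53/2)
(-11871 - 35266)/(d(50) + 41615) = (-11871 - 35266)/(53/2 + 41615) = -47137/83283/2 = -47137*2/83283 = -94274/83283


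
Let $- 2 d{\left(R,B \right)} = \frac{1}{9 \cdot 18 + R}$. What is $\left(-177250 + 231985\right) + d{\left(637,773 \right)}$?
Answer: $\frac{87466529}{1598} \approx 54735.0$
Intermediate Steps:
$d{\left(R,B \right)} = - \frac{1}{2 \left(162 + R\right)}$ ($d{\left(R,B \right)} = - \frac{1}{2 \left(9 \cdot 18 + R\right)} = - \frac{1}{2 \left(162 + R\right)}$)
$\left(-177250 + 231985\right) + d{\left(637,773 \right)} = \left(-177250 + 231985\right) - \frac{1}{324 + 2 \cdot 637} = 54735 - \frac{1}{324 + 1274} = 54735 - \frac{1}{1598} = \frac{87466529}{1598}$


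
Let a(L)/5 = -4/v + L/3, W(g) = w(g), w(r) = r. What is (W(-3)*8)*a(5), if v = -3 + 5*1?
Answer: 40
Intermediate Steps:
v = 2 (v = -3 + 5 = 2)
W(g) = g
a(L) = -10 + 5*L/3 (a(L) = 5*(-4/2 + L/3) = 5*(-4*½ + L*(⅓)) = 5*(-2 + L/3) = -10 + 5*L/3)
(W(-3)*8)*a(5) = (-3*8)*(-10 + (5/3)*5) = -24*(-10 + 25/3) = -24*(-5/3) = 40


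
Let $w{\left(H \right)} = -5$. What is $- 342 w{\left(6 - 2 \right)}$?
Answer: $1710$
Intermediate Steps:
$- 342 w{\left(6 - 2 \right)} = \left(-342\right) \left(-5\right) = 1710$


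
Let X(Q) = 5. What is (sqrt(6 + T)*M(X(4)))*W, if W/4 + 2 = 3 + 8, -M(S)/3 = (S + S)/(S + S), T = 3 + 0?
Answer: -324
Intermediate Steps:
T = 3
M(S) = -3 (M(S) = -3*(S + S)/(S + S) = -3*2*S/(2*S) = -3*2*S*1/(2*S) = -3*1 = -3)
W = 36 (W = -8 + 4*(3 + 8) = -8 + 4*11 = -8 + 44 = 36)
(sqrt(6 + T)*M(X(4)))*W = (sqrt(6 + 3)*(-3))*36 = (sqrt(9)*(-3))*36 = (3*(-3))*36 = -9*36 = -324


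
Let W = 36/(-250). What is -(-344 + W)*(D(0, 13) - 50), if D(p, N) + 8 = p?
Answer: -2495044/125 ≈ -19960.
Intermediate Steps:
W = -18/125 (W = 36*(-1/250) = -18/125 ≈ -0.14400)
D(p, N) = -8 + p
-(-344 + W)*(D(0, 13) - 50) = -(-344 - 18/125)*((-8 + 0) - 50) = -(-43018)*(-8 - 50)/125 = -(-43018)*(-58)/125 = -1*2495044/125 = -2495044/125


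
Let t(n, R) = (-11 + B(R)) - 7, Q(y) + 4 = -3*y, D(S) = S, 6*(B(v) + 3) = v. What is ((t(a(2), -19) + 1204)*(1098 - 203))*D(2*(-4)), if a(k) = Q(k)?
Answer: -25342820/3 ≈ -8.4476e+6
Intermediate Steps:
B(v) = -3 + v/6
Q(y) = -4 - 3*y
a(k) = -4 - 3*k
t(n, R) = -21 + R/6 (t(n, R) = (-11 + (-3 + R/6)) - 7 = (-14 + R/6) - 7 = -21 + R/6)
((t(a(2), -19) + 1204)*(1098 - 203))*D(2*(-4)) = (((-21 + (⅙)*(-19)) + 1204)*(1098 - 203))*(2*(-4)) = (((-21 - 19/6) + 1204)*895)*(-8) = ((-145/6 + 1204)*895)*(-8) = ((7079/6)*895)*(-8) = (6335705/6)*(-8) = -25342820/3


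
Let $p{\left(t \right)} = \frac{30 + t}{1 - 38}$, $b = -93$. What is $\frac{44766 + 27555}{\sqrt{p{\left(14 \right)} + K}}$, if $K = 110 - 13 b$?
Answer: $\frac{24107 \sqrt{1804083}}{16253} \approx 1992.2$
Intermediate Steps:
$p{\left(t \right)} = - \frac{30}{37} - \frac{t}{37}$ ($p{\left(t \right)} = \frac{30 + t}{-37} = \left(30 + t\right) \left(- \frac{1}{37}\right) = - \frac{30}{37} - \frac{t}{37}$)
$K = 1319$ ($K = 110 - -1209 = 110 + 1209 = 1319$)
$\frac{44766 + 27555}{\sqrt{p{\left(14 \right)} + K}} = \frac{44766 + 27555}{\sqrt{\left(- \frac{30}{37} - \frac{14}{37}\right) + 1319}} = \frac{72321}{\sqrt{\left(- \frac{30}{37} - \frac{14}{37}\right) + 1319}} = \frac{72321}{\sqrt{- \frac{44}{37} + 1319}} = \frac{72321}{\sqrt{\frac{48759}{37}}} = \frac{72321}{\frac{1}{37} \sqrt{1804083}} = 72321 \frac{\sqrt{1804083}}{48759} = \frac{24107 \sqrt{1804083}}{16253}$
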